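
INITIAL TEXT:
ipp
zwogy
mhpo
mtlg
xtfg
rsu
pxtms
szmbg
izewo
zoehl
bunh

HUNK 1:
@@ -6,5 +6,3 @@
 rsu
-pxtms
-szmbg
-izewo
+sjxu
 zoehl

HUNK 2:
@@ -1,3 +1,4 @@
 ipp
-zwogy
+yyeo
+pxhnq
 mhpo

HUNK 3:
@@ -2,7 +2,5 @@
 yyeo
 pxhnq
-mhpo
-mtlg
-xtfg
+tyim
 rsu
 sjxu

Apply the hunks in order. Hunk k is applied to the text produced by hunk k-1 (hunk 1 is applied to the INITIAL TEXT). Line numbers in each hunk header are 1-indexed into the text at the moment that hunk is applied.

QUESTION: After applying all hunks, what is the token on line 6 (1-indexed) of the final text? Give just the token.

Answer: sjxu

Derivation:
Hunk 1: at line 6 remove [pxtms,szmbg,izewo] add [sjxu] -> 9 lines: ipp zwogy mhpo mtlg xtfg rsu sjxu zoehl bunh
Hunk 2: at line 1 remove [zwogy] add [yyeo,pxhnq] -> 10 lines: ipp yyeo pxhnq mhpo mtlg xtfg rsu sjxu zoehl bunh
Hunk 3: at line 2 remove [mhpo,mtlg,xtfg] add [tyim] -> 8 lines: ipp yyeo pxhnq tyim rsu sjxu zoehl bunh
Final line 6: sjxu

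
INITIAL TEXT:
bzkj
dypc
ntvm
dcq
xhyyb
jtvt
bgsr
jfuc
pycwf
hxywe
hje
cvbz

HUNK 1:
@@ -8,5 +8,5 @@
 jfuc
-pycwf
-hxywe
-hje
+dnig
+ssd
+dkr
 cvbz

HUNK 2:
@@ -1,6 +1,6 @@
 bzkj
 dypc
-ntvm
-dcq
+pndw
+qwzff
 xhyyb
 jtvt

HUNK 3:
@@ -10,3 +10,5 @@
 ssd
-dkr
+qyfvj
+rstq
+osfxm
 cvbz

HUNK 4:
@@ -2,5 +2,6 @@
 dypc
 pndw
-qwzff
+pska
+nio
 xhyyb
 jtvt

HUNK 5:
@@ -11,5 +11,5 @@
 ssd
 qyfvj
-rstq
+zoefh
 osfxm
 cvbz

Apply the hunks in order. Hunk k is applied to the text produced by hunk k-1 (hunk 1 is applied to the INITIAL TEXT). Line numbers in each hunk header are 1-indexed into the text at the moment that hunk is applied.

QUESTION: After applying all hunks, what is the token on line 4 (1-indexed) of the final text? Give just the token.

Hunk 1: at line 8 remove [pycwf,hxywe,hje] add [dnig,ssd,dkr] -> 12 lines: bzkj dypc ntvm dcq xhyyb jtvt bgsr jfuc dnig ssd dkr cvbz
Hunk 2: at line 1 remove [ntvm,dcq] add [pndw,qwzff] -> 12 lines: bzkj dypc pndw qwzff xhyyb jtvt bgsr jfuc dnig ssd dkr cvbz
Hunk 3: at line 10 remove [dkr] add [qyfvj,rstq,osfxm] -> 14 lines: bzkj dypc pndw qwzff xhyyb jtvt bgsr jfuc dnig ssd qyfvj rstq osfxm cvbz
Hunk 4: at line 2 remove [qwzff] add [pska,nio] -> 15 lines: bzkj dypc pndw pska nio xhyyb jtvt bgsr jfuc dnig ssd qyfvj rstq osfxm cvbz
Hunk 5: at line 11 remove [rstq] add [zoefh] -> 15 lines: bzkj dypc pndw pska nio xhyyb jtvt bgsr jfuc dnig ssd qyfvj zoefh osfxm cvbz
Final line 4: pska

Answer: pska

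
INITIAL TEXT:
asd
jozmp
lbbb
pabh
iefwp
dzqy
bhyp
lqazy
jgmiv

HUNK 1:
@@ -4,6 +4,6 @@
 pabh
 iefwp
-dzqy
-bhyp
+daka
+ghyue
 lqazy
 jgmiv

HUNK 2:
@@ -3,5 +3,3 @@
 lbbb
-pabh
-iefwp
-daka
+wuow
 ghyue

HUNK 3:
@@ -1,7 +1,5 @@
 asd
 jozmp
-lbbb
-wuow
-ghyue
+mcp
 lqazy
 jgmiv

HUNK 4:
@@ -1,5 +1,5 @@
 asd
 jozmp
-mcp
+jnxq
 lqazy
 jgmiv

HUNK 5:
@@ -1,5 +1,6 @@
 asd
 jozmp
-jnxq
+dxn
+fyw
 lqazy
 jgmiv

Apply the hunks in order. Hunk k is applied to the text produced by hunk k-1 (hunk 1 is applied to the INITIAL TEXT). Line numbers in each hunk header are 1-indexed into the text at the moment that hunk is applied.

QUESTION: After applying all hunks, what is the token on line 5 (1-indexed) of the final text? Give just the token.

Hunk 1: at line 4 remove [dzqy,bhyp] add [daka,ghyue] -> 9 lines: asd jozmp lbbb pabh iefwp daka ghyue lqazy jgmiv
Hunk 2: at line 3 remove [pabh,iefwp,daka] add [wuow] -> 7 lines: asd jozmp lbbb wuow ghyue lqazy jgmiv
Hunk 3: at line 1 remove [lbbb,wuow,ghyue] add [mcp] -> 5 lines: asd jozmp mcp lqazy jgmiv
Hunk 4: at line 1 remove [mcp] add [jnxq] -> 5 lines: asd jozmp jnxq lqazy jgmiv
Hunk 5: at line 1 remove [jnxq] add [dxn,fyw] -> 6 lines: asd jozmp dxn fyw lqazy jgmiv
Final line 5: lqazy

Answer: lqazy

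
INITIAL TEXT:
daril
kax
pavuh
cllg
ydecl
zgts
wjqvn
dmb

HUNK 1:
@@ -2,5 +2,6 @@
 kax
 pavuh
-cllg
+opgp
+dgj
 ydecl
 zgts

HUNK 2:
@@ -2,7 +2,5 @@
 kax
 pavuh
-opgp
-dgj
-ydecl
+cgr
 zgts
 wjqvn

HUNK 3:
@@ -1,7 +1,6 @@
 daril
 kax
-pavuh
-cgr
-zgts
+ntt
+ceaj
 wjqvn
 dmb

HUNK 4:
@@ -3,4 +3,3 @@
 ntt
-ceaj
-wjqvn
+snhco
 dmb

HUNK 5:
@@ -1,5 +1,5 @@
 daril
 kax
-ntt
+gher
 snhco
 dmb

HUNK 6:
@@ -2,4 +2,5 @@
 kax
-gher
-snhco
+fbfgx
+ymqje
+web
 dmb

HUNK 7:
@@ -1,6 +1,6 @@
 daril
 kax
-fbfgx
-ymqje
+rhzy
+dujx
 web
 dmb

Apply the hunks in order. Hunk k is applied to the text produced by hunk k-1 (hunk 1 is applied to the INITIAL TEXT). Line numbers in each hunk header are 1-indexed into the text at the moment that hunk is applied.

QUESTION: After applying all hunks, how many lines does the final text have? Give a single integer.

Answer: 6

Derivation:
Hunk 1: at line 2 remove [cllg] add [opgp,dgj] -> 9 lines: daril kax pavuh opgp dgj ydecl zgts wjqvn dmb
Hunk 2: at line 2 remove [opgp,dgj,ydecl] add [cgr] -> 7 lines: daril kax pavuh cgr zgts wjqvn dmb
Hunk 3: at line 1 remove [pavuh,cgr,zgts] add [ntt,ceaj] -> 6 lines: daril kax ntt ceaj wjqvn dmb
Hunk 4: at line 3 remove [ceaj,wjqvn] add [snhco] -> 5 lines: daril kax ntt snhco dmb
Hunk 5: at line 1 remove [ntt] add [gher] -> 5 lines: daril kax gher snhco dmb
Hunk 6: at line 2 remove [gher,snhco] add [fbfgx,ymqje,web] -> 6 lines: daril kax fbfgx ymqje web dmb
Hunk 7: at line 1 remove [fbfgx,ymqje] add [rhzy,dujx] -> 6 lines: daril kax rhzy dujx web dmb
Final line count: 6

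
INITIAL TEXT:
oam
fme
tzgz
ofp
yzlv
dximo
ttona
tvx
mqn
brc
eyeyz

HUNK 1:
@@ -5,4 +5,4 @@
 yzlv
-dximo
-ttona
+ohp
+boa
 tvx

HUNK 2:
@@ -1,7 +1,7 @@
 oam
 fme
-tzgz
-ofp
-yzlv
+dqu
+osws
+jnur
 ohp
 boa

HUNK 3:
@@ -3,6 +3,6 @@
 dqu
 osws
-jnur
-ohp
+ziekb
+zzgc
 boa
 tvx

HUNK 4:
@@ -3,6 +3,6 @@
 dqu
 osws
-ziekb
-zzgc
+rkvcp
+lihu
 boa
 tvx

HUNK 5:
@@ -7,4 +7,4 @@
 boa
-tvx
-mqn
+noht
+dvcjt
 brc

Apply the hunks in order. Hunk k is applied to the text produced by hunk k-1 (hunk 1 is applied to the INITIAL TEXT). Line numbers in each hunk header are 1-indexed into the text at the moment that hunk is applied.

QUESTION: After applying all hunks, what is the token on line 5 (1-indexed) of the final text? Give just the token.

Answer: rkvcp

Derivation:
Hunk 1: at line 5 remove [dximo,ttona] add [ohp,boa] -> 11 lines: oam fme tzgz ofp yzlv ohp boa tvx mqn brc eyeyz
Hunk 2: at line 1 remove [tzgz,ofp,yzlv] add [dqu,osws,jnur] -> 11 lines: oam fme dqu osws jnur ohp boa tvx mqn brc eyeyz
Hunk 3: at line 3 remove [jnur,ohp] add [ziekb,zzgc] -> 11 lines: oam fme dqu osws ziekb zzgc boa tvx mqn brc eyeyz
Hunk 4: at line 3 remove [ziekb,zzgc] add [rkvcp,lihu] -> 11 lines: oam fme dqu osws rkvcp lihu boa tvx mqn brc eyeyz
Hunk 5: at line 7 remove [tvx,mqn] add [noht,dvcjt] -> 11 lines: oam fme dqu osws rkvcp lihu boa noht dvcjt brc eyeyz
Final line 5: rkvcp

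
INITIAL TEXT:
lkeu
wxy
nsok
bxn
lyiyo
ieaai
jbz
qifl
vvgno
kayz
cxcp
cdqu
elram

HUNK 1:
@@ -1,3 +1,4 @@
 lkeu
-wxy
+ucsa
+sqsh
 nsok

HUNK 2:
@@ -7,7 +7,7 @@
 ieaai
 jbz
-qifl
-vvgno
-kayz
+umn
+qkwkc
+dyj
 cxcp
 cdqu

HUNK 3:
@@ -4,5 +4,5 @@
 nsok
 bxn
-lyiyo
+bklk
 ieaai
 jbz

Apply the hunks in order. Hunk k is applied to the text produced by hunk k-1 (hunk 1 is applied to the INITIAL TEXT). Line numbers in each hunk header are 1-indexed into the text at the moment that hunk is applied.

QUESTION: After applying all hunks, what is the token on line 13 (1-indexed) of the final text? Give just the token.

Hunk 1: at line 1 remove [wxy] add [ucsa,sqsh] -> 14 lines: lkeu ucsa sqsh nsok bxn lyiyo ieaai jbz qifl vvgno kayz cxcp cdqu elram
Hunk 2: at line 7 remove [qifl,vvgno,kayz] add [umn,qkwkc,dyj] -> 14 lines: lkeu ucsa sqsh nsok bxn lyiyo ieaai jbz umn qkwkc dyj cxcp cdqu elram
Hunk 3: at line 4 remove [lyiyo] add [bklk] -> 14 lines: lkeu ucsa sqsh nsok bxn bklk ieaai jbz umn qkwkc dyj cxcp cdqu elram
Final line 13: cdqu

Answer: cdqu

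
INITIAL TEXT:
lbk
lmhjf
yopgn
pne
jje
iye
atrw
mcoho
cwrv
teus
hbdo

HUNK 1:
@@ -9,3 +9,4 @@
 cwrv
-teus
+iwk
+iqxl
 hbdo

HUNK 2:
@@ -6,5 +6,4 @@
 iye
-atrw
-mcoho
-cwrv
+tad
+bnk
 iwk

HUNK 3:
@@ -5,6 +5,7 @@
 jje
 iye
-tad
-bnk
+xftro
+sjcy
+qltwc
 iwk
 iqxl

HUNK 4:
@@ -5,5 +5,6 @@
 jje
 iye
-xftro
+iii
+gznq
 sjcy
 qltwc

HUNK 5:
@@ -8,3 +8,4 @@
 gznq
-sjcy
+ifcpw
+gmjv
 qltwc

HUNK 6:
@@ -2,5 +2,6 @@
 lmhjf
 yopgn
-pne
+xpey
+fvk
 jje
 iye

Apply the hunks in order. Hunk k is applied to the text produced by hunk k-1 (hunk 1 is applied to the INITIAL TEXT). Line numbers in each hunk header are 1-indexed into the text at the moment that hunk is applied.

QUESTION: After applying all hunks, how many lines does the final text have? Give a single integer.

Hunk 1: at line 9 remove [teus] add [iwk,iqxl] -> 12 lines: lbk lmhjf yopgn pne jje iye atrw mcoho cwrv iwk iqxl hbdo
Hunk 2: at line 6 remove [atrw,mcoho,cwrv] add [tad,bnk] -> 11 lines: lbk lmhjf yopgn pne jje iye tad bnk iwk iqxl hbdo
Hunk 3: at line 5 remove [tad,bnk] add [xftro,sjcy,qltwc] -> 12 lines: lbk lmhjf yopgn pne jje iye xftro sjcy qltwc iwk iqxl hbdo
Hunk 4: at line 5 remove [xftro] add [iii,gznq] -> 13 lines: lbk lmhjf yopgn pne jje iye iii gznq sjcy qltwc iwk iqxl hbdo
Hunk 5: at line 8 remove [sjcy] add [ifcpw,gmjv] -> 14 lines: lbk lmhjf yopgn pne jje iye iii gznq ifcpw gmjv qltwc iwk iqxl hbdo
Hunk 6: at line 2 remove [pne] add [xpey,fvk] -> 15 lines: lbk lmhjf yopgn xpey fvk jje iye iii gznq ifcpw gmjv qltwc iwk iqxl hbdo
Final line count: 15

Answer: 15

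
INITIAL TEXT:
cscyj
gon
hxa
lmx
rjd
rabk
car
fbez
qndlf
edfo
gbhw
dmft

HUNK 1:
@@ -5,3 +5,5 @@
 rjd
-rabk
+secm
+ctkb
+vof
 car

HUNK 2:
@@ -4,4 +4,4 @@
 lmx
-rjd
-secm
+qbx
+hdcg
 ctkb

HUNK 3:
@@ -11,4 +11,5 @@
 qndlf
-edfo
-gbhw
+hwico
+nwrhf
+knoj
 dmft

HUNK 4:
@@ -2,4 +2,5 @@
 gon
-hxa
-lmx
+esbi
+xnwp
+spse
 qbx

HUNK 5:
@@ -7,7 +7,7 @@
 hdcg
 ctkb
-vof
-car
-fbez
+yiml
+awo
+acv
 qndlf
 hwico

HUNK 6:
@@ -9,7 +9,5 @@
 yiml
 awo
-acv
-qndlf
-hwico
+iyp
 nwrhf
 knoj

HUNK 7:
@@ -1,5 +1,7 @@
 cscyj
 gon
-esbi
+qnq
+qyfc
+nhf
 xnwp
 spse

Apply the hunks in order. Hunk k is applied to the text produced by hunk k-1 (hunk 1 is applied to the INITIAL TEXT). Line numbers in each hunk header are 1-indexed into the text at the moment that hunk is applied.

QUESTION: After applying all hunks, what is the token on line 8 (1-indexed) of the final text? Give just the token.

Hunk 1: at line 5 remove [rabk] add [secm,ctkb,vof] -> 14 lines: cscyj gon hxa lmx rjd secm ctkb vof car fbez qndlf edfo gbhw dmft
Hunk 2: at line 4 remove [rjd,secm] add [qbx,hdcg] -> 14 lines: cscyj gon hxa lmx qbx hdcg ctkb vof car fbez qndlf edfo gbhw dmft
Hunk 3: at line 11 remove [edfo,gbhw] add [hwico,nwrhf,knoj] -> 15 lines: cscyj gon hxa lmx qbx hdcg ctkb vof car fbez qndlf hwico nwrhf knoj dmft
Hunk 4: at line 2 remove [hxa,lmx] add [esbi,xnwp,spse] -> 16 lines: cscyj gon esbi xnwp spse qbx hdcg ctkb vof car fbez qndlf hwico nwrhf knoj dmft
Hunk 5: at line 7 remove [vof,car,fbez] add [yiml,awo,acv] -> 16 lines: cscyj gon esbi xnwp spse qbx hdcg ctkb yiml awo acv qndlf hwico nwrhf knoj dmft
Hunk 6: at line 9 remove [acv,qndlf,hwico] add [iyp] -> 14 lines: cscyj gon esbi xnwp spse qbx hdcg ctkb yiml awo iyp nwrhf knoj dmft
Hunk 7: at line 1 remove [esbi] add [qnq,qyfc,nhf] -> 16 lines: cscyj gon qnq qyfc nhf xnwp spse qbx hdcg ctkb yiml awo iyp nwrhf knoj dmft
Final line 8: qbx

Answer: qbx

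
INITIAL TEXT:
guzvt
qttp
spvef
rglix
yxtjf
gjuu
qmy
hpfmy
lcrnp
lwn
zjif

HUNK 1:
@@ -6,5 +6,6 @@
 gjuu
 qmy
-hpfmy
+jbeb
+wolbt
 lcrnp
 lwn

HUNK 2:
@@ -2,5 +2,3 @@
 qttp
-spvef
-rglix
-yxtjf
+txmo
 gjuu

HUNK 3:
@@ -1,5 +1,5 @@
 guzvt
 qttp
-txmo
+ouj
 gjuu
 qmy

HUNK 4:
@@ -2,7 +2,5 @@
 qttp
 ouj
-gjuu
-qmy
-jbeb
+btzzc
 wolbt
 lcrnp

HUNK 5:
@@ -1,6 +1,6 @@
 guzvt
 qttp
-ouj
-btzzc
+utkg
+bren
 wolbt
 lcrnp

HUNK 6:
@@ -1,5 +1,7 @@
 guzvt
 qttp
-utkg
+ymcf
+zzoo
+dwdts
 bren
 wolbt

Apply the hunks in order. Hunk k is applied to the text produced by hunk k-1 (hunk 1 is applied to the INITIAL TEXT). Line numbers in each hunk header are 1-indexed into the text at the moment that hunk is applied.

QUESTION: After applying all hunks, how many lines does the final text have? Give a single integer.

Answer: 10

Derivation:
Hunk 1: at line 6 remove [hpfmy] add [jbeb,wolbt] -> 12 lines: guzvt qttp spvef rglix yxtjf gjuu qmy jbeb wolbt lcrnp lwn zjif
Hunk 2: at line 2 remove [spvef,rglix,yxtjf] add [txmo] -> 10 lines: guzvt qttp txmo gjuu qmy jbeb wolbt lcrnp lwn zjif
Hunk 3: at line 1 remove [txmo] add [ouj] -> 10 lines: guzvt qttp ouj gjuu qmy jbeb wolbt lcrnp lwn zjif
Hunk 4: at line 2 remove [gjuu,qmy,jbeb] add [btzzc] -> 8 lines: guzvt qttp ouj btzzc wolbt lcrnp lwn zjif
Hunk 5: at line 1 remove [ouj,btzzc] add [utkg,bren] -> 8 lines: guzvt qttp utkg bren wolbt lcrnp lwn zjif
Hunk 6: at line 1 remove [utkg] add [ymcf,zzoo,dwdts] -> 10 lines: guzvt qttp ymcf zzoo dwdts bren wolbt lcrnp lwn zjif
Final line count: 10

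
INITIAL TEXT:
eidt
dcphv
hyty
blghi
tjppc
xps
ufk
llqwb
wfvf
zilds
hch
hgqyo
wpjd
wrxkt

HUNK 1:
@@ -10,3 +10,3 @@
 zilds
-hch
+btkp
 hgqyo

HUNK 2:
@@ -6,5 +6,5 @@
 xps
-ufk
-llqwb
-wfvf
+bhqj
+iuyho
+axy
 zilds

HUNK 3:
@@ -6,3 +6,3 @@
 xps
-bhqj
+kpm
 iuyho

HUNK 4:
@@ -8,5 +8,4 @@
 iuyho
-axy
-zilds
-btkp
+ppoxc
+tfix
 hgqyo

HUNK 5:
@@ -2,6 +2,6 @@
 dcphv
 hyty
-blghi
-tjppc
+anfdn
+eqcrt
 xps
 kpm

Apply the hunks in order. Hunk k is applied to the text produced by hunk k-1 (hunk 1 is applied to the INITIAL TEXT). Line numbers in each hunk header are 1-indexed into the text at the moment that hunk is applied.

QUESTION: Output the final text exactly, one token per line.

Answer: eidt
dcphv
hyty
anfdn
eqcrt
xps
kpm
iuyho
ppoxc
tfix
hgqyo
wpjd
wrxkt

Derivation:
Hunk 1: at line 10 remove [hch] add [btkp] -> 14 lines: eidt dcphv hyty blghi tjppc xps ufk llqwb wfvf zilds btkp hgqyo wpjd wrxkt
Hunk 2: at line 6 remove [ufk,llqwb,wfvf] add [bhqj,iuyho,axy] -> 14 lines: eidt dcphv hyty blghi tjppc xps bhqj iuyho axy zilds btkp hgqyo wpjd wrxkt
Hunk 3: at line 6 remove [bhqj] add [kpm] -> 14 lines: eidt dcphv hyty blghi tjppc xps kpm iuyho axy zilds btkp hgqyo wpjd wrxkt
Hunk 4: at line 8 remove [axy,zilds,btkp] add [ppoxc,tfix] -> 13 lines: eidt dcphv hyty blghi tjppc xps kpm iuyho ppoxc tfix hgqyo wpjd wrxkt
Hunk 5: at line 2 remove [blghi,tjppc] add [anfdn,eqcrt] -> 13 lines: eidt dcphv hyty anfdn eqcrt xps kpm iuyho ppoxc tfix hgqyo wpjd wrxkt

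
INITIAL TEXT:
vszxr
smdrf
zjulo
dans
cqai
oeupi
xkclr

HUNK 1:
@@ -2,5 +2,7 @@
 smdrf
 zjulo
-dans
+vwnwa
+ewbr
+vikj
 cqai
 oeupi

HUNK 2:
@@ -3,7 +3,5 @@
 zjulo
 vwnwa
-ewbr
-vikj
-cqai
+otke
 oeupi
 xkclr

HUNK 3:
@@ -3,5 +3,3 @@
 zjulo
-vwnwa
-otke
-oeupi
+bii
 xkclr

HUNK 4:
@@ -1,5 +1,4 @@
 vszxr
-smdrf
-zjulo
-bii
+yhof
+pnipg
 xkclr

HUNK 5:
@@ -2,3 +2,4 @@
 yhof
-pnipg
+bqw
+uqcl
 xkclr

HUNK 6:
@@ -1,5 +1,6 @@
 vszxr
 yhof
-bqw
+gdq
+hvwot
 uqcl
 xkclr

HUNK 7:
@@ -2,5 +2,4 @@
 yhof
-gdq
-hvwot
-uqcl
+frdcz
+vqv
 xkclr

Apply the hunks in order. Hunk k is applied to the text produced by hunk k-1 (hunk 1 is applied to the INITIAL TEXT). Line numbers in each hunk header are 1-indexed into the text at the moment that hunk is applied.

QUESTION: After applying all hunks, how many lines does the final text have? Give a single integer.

Hunk 1: at line 2 remove [dans] add [vwnwa,ewbr,vikj] -> 9 lines: vszxr smdrf zjulo vwnwa ewbr vikj cqai oeupi xkclr
Hunk 2: at line 3 remove [ewbr,vikj,cqai] add [otke] -> 7 lines: vszxr smdrf zjulo vwnwa otke oeupi xkclr
Hunk 3: at line 3 remove [vwnwa,otke,oeupi] add [bii] -> 5 lines: vszxr smdrf zjulo bii xkclr
Hunk 4: at line 1 remove [smdrf,zjulo,bii] add [yhof,pnipg] -> 4 lines: vszxr yhof pnipg xkclr
Hunk 5: at line 2 remove [pnipg] add [bqw,uqcl] -> 5 lines: vszxr yhof bqw uqcl xkclr
Hunk 6: at line 1 remove [bqw] add [gdq,hvwot] -> 6 lines: vszxr yhof gdq hvwot uqcl xkclr
Hunk 7: at line 2 remove [gdq,hvwot,uqcl] add [frdcz,vqv] -> 5 lines: vszxr yhof frdcz vqv xkclr
Final line count: 5

Answer: 5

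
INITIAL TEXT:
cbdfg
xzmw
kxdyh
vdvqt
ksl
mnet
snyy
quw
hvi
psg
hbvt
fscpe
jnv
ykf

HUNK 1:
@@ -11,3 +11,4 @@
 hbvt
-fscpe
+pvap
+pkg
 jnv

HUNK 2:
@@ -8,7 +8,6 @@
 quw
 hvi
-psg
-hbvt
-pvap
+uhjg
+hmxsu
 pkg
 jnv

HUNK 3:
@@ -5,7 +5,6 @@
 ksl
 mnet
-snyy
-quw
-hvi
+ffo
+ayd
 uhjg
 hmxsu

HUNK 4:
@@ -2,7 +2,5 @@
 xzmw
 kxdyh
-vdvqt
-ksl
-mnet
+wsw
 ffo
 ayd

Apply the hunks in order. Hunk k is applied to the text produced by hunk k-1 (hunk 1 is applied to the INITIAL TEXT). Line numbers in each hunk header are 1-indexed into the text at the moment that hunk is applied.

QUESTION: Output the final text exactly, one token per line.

Hunk 1: at line 11 remove [fscpe] add [pvap,pkg] -> 15 lines: cbdfg xzmw kxdyh vdvqt ksl mnet snyy quw hvi psg hbvt pvap pkg jnv ykf
Hunk 2: at line 8 remove [psg,hbvt,pvap] add [uhjg,hmxsu] -> 14 lines: cbdfg xzmw kxdyh vdvqt ksl mnet snyy quw hvi uhjg hmxsu pkg jnv ykf
Hunk 3: at line 5 remove [snyy,quw,hvi] add [ffo,ayd] -> 13 lines: cbdfg xzmw kxdyh vdvqt ksl mnet ffo ayd uhjg hmxsu pkg jnv ykf
Hunk 4: at line 2 remove [vdvqt,ksl,mnet] add [wsw] -> 11 lines: cbdfg xzmw kxdyh wsw ffo ayd uhjg hmxsu pkg jnv ykf

Answer: cbdfg
xzmw
kxdyh
wsw
ffo
ayd
uhjg
hmxsu
pkg
jnv
ykf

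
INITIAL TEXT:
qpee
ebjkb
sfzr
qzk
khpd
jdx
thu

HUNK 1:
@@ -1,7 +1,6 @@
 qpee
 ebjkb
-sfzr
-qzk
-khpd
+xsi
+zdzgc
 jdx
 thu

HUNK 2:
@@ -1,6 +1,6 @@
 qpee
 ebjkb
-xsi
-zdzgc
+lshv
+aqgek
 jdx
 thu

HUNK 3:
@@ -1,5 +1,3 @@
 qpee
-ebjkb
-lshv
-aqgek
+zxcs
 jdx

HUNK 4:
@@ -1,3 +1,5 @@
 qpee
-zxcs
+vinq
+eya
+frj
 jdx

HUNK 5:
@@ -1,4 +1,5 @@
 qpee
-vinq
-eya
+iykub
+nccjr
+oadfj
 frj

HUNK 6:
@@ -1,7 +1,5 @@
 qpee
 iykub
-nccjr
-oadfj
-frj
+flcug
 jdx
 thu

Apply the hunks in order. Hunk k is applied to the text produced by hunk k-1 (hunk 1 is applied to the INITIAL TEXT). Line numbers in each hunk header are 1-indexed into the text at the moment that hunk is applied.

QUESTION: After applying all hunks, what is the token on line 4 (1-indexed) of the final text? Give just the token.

Answer: jdx

Derivation:
Hunk 1: at line 1 remove [sfzr,qzk,khpd] add [xsi,zdzgc] -> 6 lines: qpee ebjkb xsi zdzgc jdx thu
Hunk 2: at line 1 remove [xsi,zdzgc] add [lshv,aqgek] -> 6 lines: qpee ebjkb lshv aqgek jdx thu
Hunk 3: at line 1 remove [ebjkb,lshv,aqgek] add [zxcs] -> 4 lines: qpee zxcs jdx thu
Hunk 4: at line 1 remove [zxcs] add [vinq,eya,frj] -> 6 lines: qpee vinq eya frj jdx thu
Hunk 5: at line 1 remove [vinq,eya] add [iykub,nccjr,oadfj] -> 7 lines: qpee iykub nccjr oadfj frj jdx thu
Hunk 6: at line 1 remove [nccjr,oadfj,frj] add [flcug] -> 5 lines: qpee iykub flcug jdx thu
Final line 4: jdx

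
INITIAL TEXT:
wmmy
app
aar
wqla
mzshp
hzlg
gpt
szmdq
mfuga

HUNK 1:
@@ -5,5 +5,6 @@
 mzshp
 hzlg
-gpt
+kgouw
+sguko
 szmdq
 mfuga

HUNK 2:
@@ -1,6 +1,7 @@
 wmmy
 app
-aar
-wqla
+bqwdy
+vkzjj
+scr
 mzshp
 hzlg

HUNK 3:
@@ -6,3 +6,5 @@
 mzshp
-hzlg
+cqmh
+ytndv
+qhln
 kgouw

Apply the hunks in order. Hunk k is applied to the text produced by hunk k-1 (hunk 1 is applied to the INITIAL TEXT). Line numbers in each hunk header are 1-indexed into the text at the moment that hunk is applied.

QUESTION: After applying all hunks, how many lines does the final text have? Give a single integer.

Hunk 1: at line 5 remove [gpt] add [kgouw,sguko] -> 10 lines: wmmy app aar wqla mzshp hzlg kgouw sguko szmdq mfuga
Hunk 2: at line 1 remove [aar,wqla] add [bqwdy,vkzjj,scr] -> 11 lines: wmmy app bqwdy vkzjj scr mzshp hzlg kgouw sguko szmdq mfuga
Hunk 3: at line 6 remove [hzlg] add [cqmh,ytndv,qhln] -> 13 lines: wmmy app bqwdy vkzjj scr mzshp cqmh ytndv qhln kgouw sguko szmdq mfuga
Final line count: 13

Answer: 13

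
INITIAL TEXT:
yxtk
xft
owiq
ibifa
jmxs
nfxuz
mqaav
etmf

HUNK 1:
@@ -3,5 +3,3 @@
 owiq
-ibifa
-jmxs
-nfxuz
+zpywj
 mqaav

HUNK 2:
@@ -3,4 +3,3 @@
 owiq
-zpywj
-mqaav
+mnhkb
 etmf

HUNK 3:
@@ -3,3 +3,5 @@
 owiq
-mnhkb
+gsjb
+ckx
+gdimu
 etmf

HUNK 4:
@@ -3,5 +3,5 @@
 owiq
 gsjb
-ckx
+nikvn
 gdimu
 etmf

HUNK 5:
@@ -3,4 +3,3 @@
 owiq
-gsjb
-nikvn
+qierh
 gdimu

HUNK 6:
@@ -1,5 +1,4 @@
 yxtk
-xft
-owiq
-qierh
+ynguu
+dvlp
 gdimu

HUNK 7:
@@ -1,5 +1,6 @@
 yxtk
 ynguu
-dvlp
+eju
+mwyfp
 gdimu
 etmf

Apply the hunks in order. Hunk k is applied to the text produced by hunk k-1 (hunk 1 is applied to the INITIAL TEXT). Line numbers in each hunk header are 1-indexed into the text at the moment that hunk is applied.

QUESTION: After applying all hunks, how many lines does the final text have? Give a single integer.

Hunk 1: at line 3 remove [ibifa,jmxs,nfxuz] add [zpywj] -> 6 lines: yxtk xft owiq zpywj mqaav etmf
Hunk 2: at line 3 remove [zpywj,mqaav] add [mnhkb] -> 5 lines: yxtk xft owiq mnhkb etmf
Hunk 3: at line 3 remove [mnhkb] add [gsjb,ckx,gdimu] -> 7 lines: yxtk xft owiq gsjb ckx gdimu etmf
Hunk 4: at line 3 remove [ckx] add [nikvn] -> 7 lines: yxtk xft owiq gsjb nikvn gdimu etmf
Hunk 5: at line 3 remove [gsjb,nikvn] add [qierh] -> 6 lines: yxtk xft owiq qierh gdimu etmf
Hunk 6: at line 1 remove [xft,owiq,qierh] add [ynguu,dvlp] -> 5 lines: yxtk ynguu dvlp gdimu etmf
Hunk 7: at line 1 remove [dvlp] add [eju,mwyfp] -> 6 lines: yxtk ynguu eju mwyfp gdimu etmf
Final line count: 6

Answer: 6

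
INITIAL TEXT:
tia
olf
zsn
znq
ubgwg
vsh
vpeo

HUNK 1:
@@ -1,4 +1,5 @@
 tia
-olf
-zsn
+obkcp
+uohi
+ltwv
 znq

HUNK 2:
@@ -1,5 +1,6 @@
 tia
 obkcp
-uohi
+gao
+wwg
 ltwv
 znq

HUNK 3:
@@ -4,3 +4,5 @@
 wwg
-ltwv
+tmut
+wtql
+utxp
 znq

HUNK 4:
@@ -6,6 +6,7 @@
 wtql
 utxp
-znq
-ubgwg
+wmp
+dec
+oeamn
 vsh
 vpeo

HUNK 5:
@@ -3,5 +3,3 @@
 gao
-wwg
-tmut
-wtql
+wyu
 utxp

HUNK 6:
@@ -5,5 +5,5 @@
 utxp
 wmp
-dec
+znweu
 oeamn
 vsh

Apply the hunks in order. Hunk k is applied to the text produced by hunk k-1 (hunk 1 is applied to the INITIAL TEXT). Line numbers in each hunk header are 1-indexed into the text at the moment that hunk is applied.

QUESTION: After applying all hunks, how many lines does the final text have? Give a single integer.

Hunk 1: at line 1 remove [olf,zsn] add [obkcp,uohi,ltwv] -> 8 lines: tia obkcp uohi ltwv znq ubgwg vsh vpeo
Hunk 2: at line 1 remove [uohi] add [gao,wwg] -> 9 lines: tia obkcp gao wwg ltwv znq ubgwg vsh vpeo
Hunk 3: at line 4 remove [ltwv] add [tmut,wtql,utxp] -> 11 lines: tia obkcp gao wwg tmut wtql utxp znq ubgwg vsh vpeo
Hunk 4: at line 6 remove [znq,ubgwg] add [wmp,dec,oeamn] -> 12 lines: tia obkcp gao wwg tmut wtql utxp wmp dec oeamn vsh vpeo
Hunk 5: at line 3 remove [wwg,tmut,wtql] add [wyu] -> 10 lines: tia obkcp gao wyu utxp wmp dec oeamn vsh vpeo
Hunk 6: at line 5 remove [dec] add [znweu] -> 10 lines: tia obkcp gao wyu utxp wmp znweu oeamn vsh vpeo
Final line count: 10

Answer: 10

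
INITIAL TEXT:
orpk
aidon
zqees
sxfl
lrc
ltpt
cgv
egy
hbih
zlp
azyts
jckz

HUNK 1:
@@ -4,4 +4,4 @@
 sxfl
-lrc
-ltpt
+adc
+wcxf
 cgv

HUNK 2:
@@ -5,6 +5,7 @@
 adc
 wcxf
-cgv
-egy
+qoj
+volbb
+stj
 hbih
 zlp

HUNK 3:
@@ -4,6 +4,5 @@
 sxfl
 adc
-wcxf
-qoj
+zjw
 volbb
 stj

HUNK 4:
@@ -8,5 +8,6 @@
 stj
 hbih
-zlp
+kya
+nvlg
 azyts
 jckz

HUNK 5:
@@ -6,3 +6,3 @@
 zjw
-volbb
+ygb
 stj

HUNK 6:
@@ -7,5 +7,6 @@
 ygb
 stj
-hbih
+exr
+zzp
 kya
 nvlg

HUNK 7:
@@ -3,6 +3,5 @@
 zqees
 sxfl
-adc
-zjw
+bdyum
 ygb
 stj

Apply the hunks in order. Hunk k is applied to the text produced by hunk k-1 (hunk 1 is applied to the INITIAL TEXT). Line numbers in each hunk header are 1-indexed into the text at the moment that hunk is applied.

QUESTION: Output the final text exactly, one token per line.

Hunk 1: at line 4 remove [lrc,ltpt] add [adc,wcxf] -> 12 lines: orpk aidon zqees sxfl adc wcxf cgv egy hbih zlp azyts jckz
Hunk 2: at line 5 remove [cgv,egy] add [qoj,volbb,stj] -> 13 lines: orpk aidon zqees sxfl adc wcxf qoj volbb stj hbih zlp azyts jckz
Hunk 3: at line 4 remove [wcxf,qoj] add [zjw] -> 12 lines: orpk aidon zqees sxfl adc zjw volbb stj hbih zlp azyts jckz
Hunk 4: at line 8 remove [zlp] add [kya,nvlg] -> 13 lines: orpk aidon zqees sxfl adc zjw volbb stj hbih kya nvlg azyts jckz
Hunk 5: at line 6 remove [volbb] add [ygb] -> 13 lines: orpk aidon zqees sxfl adc zjw ygb stj hbih kya nvlg azyts jckz
Hunk 6: at line 7 remove [hbih] add [exr,zzp] -> 14 lines: orpk aidon zqees sxfl adc zjw ygb stj exr zzp kya nvlg azyts jckz
Hunk 7: at line 3 remove [adc,zjw] add [bdyum] -> 13 lines: orpk aidon zqees sxfl bdyum ygb stj exr zzp kya nvlg azyts jckz

Answer: orpk
aidon
zqees
sxfl
bdyum
ygb
stj
exr
zzp
kya
nvlg
azyts
jckz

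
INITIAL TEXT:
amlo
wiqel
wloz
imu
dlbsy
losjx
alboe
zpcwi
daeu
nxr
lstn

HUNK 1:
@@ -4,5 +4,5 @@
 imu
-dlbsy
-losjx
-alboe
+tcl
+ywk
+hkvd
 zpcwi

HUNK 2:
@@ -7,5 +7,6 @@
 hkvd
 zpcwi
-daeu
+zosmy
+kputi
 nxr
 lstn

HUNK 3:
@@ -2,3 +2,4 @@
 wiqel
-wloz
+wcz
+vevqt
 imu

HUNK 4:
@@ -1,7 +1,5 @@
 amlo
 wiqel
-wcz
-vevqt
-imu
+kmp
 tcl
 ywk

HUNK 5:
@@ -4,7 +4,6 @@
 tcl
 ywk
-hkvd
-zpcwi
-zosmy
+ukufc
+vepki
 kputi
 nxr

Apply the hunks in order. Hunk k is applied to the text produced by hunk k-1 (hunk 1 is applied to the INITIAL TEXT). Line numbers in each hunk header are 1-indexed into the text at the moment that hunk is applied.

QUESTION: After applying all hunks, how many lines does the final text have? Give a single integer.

Hunk 1: at line 4 remove [dlbsy,losjx,alboe] add [tcl,ywk,hkvd] -> 11 lines: amlo wiqel wloz imu tcl ywk hkvd zpcwi daeu nxr lstn
Hunk 2: at line 7 remove [daeu] add [zosmy,kputi] -> 12 lines: amlo wiqel wloz imu tcl ywk hkvd zpcwi zosmy kputi nxr lstn
Hunk 3: at line 2 remove [wloz] add [wcz,vevqt] -> 13 lines: amlo wiqel wcz vevqt imu tcl ywk hkvd zpcwi zosmy kputi nxr lstn
Hunk 4: at line 1 remove [wcz,vevqt,imu] add [kmp] -> 11 lines: amlo wiqel kmp tcl ywk hkvd zpcwi zosmy kputi nxr lstn
Hunk 5: at line 4 remove [hkvd,zpcwi,zosmy] add [ukufc,vepki] -> 10 lines: amlo wiqel kmp tcl ywk ukufc vepki kputi nxr lstn
Final line count: 10

Answer: 10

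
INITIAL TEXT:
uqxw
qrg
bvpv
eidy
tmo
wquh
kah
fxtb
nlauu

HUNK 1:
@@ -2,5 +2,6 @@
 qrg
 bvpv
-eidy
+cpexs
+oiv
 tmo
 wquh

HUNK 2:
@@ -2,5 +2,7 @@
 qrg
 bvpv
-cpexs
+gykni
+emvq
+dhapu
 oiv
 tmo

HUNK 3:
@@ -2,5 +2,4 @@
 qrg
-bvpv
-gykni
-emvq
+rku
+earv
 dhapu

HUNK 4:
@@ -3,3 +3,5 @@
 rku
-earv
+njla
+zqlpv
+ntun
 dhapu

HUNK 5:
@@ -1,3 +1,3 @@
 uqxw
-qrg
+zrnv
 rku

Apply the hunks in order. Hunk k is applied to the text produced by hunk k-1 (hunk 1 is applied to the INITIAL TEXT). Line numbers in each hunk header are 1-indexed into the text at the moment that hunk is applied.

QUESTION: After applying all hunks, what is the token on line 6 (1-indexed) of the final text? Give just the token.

Answer: ntun

Derivation:
Hunk 1: at line 2 remove [eidy] add [cpexs,oiv] -> 10 lines: uqxw qrg bvpv cpexs oiv tmo wquh kah fxtb nlauu
Hunk 2: at line 2 remove [cpexs] add [gykni,emvq,dhapu] -> 12 lines: uqxw qrg bvpv gykni emvq dhapu oiv tmo wquh kah fxtb nlauu
Hunk 3: at line 2 remove [bvpv,gykni,emvq] add [rku,earv] -> 11 lines: uqxw qrg rku earv dhapu oiv tmo wquh kah fxtb nlauu
Hunk 4: at line 3 remove [earv] add [njla,zqlpv,ntun] -> 13 lines: uqxw qrg rku njla zqlpv ntun dhapu oiv tmo wquh kah fxtb nlauu
Hunk 5: at line 1 remove [qrg] add [zrnv] -> 13 lines: uqxw zrnv rku njla zqlpv ntun dhapu oiv tmo wquh kah fxtb nlauu
Final line 6: ntun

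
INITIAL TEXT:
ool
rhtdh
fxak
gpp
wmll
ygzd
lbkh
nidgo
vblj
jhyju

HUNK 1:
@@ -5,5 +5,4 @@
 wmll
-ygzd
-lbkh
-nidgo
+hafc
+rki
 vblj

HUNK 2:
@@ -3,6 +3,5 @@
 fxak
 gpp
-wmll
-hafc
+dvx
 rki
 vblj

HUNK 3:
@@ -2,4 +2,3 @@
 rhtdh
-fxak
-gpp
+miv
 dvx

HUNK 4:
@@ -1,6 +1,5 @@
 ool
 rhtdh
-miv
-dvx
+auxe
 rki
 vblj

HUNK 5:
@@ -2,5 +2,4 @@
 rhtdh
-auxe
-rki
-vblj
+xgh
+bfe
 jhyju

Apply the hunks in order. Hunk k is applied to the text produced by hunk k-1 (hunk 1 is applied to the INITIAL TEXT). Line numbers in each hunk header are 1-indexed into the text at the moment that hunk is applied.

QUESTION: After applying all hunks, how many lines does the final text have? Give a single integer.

Hunk 1: at line 5 remove [ygzd,lbkh,nidgo] add [hafc,rki] -> 9 lines: ool rhtdh fxak gpp wmll hafc rki vblj jhyju
Hunk 2: at line 3 remove [wmll,hafc] add [dvx] -> 8 lines: ool rhtdh fxak gpp dvx rki vblj jhyju
Hunk 3: at line 2 remove [fxak,gpp] add [miv] -> 7 lines: ool rhtdh miv dvx rki vblj jhyju
Hunk 4: at line 1 remove [miv,dvx] add [auxe] -> 6 lines: ool rhtdh auxe rki vblj jhyju
Hunk 5: at line 2 remove [auxe,rki,vblj] add [xgh,bfe] -> 5 lines: ool rhtdh xgh bfe jhyju
Final line count: 5

Answer: 5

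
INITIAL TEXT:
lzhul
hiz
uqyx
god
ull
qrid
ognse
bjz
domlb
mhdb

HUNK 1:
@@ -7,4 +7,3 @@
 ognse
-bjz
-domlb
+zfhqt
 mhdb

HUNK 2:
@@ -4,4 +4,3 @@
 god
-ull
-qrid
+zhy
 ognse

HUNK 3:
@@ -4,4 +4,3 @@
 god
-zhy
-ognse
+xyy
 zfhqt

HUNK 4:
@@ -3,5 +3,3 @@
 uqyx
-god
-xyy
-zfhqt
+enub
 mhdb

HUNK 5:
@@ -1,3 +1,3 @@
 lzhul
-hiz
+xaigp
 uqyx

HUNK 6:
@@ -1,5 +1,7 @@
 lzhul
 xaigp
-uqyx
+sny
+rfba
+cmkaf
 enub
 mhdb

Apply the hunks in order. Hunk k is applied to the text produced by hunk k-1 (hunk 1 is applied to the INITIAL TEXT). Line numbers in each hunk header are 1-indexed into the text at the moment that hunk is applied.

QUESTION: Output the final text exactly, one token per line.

Answer: lzhul
xaigp
sny
rfba
cmkaf
enub
mhdb

Derivation:
Hunk 1: at line 7 remove [bjz,domlb] add [zfhqt] -> 9 lines: lzhul hiz uqyx god ull qrid ognse zfhqt mhdb
Hunk 2: at line 4 remove [ull,qrid] add [zhy] -> 8 lines: lzhul hiz uqyx god zhy ognse zfhqt mhdb
Hunk 3: at line 4 remove [zhy,ognse] add [xyy] -> 7 lines: lzhul hiz uqyx god xyy zfhqt mhdb
Hunk 4: at line 3 remove [god,xyy,zfhqt] add [enub] -> 5 lines: lzhul hiz uqyx enub mhdb
Hunk 5: at line 1 remove [hiz] add [xaigp] -> 5 lines: lzhul xaigp uqyx enub mhdb
Hunk 6: at line 1 remove [uqyx] add [sny,rfba,cmkaf] -> 7 lines: lzhul xaigp sny rfba cmkaf enub mhdb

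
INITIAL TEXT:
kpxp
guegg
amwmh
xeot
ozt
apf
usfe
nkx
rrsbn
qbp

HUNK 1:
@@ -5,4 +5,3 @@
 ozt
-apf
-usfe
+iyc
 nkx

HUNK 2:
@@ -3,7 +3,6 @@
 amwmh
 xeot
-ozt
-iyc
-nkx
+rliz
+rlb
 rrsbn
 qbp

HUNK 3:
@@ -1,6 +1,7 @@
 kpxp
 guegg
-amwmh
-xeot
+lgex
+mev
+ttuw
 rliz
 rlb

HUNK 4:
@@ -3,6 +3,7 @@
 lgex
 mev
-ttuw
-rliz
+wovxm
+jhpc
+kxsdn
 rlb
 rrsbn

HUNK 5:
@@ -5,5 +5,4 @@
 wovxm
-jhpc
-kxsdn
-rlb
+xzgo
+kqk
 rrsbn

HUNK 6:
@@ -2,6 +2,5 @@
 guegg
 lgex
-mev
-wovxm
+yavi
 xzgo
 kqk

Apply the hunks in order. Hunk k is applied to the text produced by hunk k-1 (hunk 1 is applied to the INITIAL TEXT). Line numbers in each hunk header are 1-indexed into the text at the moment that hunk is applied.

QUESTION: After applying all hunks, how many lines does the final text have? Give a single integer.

Hunk 1: at line 5 remove [apf,usfe] add [iyc] -> 9 lines: kpxp guegg amwmh xeot ozt iyc nkx rrsbn qbp
Hunk 2: at line 3 remove [ozt,iyc,nkx] add [rliz,rlb] -> 8 lines: kpxp guegg amwmh xeot rliz rlb rrsbn qbp
Hunk 3: at line 1 remove [amwmh,xeot] add [lgex,mev,ttuw] -> 9 lines: kpxp guegg lgex mev ttuw rliz rlb rrsbn qbp
Hunk 4: at line 3 remove [ttuw,rliz] add [wovxm,jhpc,kxsdn] -> 10 lines: kpxp guegg lgex mev wovxm jhpc kxsdn rlb rrsbn qbp
Hunk 5: at line 5 remove [jhpc,kxsdn,rlb] add [xzgo,kqk] -> 9 lines: kpxp guegg lgex mev wovxm xzgo kqk rrsbn qbp
Hunk 6: at line 2 remove [mev,wovxm] add [yavi] -> 8 lines: kpxp guegg lgex yavi xzgo kqk rrsbn qbp
Final line count: 8

Answer: 8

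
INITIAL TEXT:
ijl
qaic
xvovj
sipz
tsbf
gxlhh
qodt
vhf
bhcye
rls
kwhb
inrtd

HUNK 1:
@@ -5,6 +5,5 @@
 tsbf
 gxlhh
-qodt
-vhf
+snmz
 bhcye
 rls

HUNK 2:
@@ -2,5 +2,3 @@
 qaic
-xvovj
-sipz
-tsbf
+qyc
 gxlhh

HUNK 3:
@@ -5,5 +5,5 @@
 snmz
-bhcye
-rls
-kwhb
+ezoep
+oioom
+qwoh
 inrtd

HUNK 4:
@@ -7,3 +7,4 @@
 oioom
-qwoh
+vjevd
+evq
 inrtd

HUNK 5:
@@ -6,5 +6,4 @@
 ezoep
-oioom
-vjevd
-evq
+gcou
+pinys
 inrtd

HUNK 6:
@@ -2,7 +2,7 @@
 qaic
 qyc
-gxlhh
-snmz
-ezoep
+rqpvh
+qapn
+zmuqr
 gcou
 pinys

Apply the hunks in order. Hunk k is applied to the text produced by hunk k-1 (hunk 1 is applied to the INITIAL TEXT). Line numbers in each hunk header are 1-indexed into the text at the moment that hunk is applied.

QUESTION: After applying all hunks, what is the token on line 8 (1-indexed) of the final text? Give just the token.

Hunk 1: at line 5 remove [qodt,vhf] add [snmz] -> 11 lines: ijl qaic xvovj sipz tsbf gxlhh snmz bhcye rls kwhb inrtd
Hunk 2: at line 2 remove [xvovj,sipz,tsbf] add [qyc] -> 9 lines: ijl qaic qyc gxlhh snmz bhcye rls kwhb inrtd
Hunk 3: at line 5 remove [bhcye,rls,kwhb] add [ezoep,oioom,qwoh] -> 9 lines: ijl qaic qyc gxlhh snmz ezoep oioom qwoh inrtd
Hunk 4: at line 7 remove [qwoh] add [vjevd,evq] -> 10 lines: ijl qaic qyc gxlhh snmz ezoep oioom vjevd evq inrtd
Hunk 5: at line 6 remove [oioom,vjevd,evq] add [gcou,pinys] -> 9 lines: ijl qaic qyc gxlhh snmz ezoep gcou pinys inrtd
Hunk 6: at line 2 remove [gxlhh,snmz,ezoep] add [rqpvh,qapn,zmuqr] -> 9 lines: ijl qaic qyc rqpvh qapn zmuqr gcou pinys inrtd
Final line 8: pinys

Answer: pinys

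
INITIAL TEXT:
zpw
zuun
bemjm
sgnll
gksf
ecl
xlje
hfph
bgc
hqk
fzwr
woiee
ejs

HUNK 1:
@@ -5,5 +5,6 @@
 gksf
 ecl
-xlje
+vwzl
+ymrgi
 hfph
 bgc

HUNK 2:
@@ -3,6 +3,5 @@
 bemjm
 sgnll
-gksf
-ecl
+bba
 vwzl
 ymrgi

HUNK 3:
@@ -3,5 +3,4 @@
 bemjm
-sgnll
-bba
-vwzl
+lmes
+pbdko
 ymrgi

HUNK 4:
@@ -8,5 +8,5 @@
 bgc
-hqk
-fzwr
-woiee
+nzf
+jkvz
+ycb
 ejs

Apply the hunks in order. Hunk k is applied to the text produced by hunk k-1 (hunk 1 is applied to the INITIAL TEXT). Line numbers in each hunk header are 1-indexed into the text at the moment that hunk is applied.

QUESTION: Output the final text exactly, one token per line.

Hunk 1: at line 5 remove [xlje] add [vwzl,ymrgi] -> 14 lines: zpw zuun bemjm sgnll gksf ecl vwzl ymrgi hfph bgc hqk fzwr woiee ejs
Hunk 2: at line 3 remove [gksf,ecl] add [bba] -> 13 lines: zpw zuun bemjm sgnll bba vwzl ymrgi hfph bgc hqk fzwr woiee ejs
Hunk 3: at line 3 remove [sgnll,bba,vwzl] add [lmes,pbdko] -> 12 lines: zpw zuun bemjm lmes pbdko ymrgi hfph bgc hqk fzwr woiee ejs
Hunk 4: at line 8 remove [hqk,fzwr,woiee] add [nzf,jkvz,ycb] -> 12 lines: zpw zuun bemjm lmes pbdko ymrgi hfph bgc nzf jkvz ycb ejs

Answer: zpw
zuun
bemjm
lmes
pbdko
ymrgi
hfph
bgc
nzf
jkvz
ycb
ejs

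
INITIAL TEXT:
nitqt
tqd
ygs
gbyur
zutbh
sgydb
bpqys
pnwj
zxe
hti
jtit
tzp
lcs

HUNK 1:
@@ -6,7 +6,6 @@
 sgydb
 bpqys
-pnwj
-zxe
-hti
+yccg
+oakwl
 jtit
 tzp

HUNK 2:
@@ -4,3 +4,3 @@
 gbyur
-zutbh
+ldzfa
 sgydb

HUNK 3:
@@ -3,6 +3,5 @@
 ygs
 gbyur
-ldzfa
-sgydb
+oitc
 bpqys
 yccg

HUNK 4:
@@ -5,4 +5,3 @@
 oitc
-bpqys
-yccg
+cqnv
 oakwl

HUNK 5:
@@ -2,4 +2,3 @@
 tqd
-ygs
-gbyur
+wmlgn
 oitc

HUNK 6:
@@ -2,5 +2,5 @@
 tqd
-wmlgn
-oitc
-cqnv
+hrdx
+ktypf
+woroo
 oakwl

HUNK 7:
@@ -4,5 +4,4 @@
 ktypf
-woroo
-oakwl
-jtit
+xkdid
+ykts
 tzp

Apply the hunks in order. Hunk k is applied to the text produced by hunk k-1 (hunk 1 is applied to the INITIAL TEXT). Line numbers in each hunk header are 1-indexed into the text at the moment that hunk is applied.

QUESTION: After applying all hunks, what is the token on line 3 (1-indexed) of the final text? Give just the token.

Answer: hrdx

Derivation:
Hunk 1: at line 6 remove [pnwj,zxe,hti] add [yccg,oakwl] -> 12 lines: nitqt tqd ygs gbyur zutbh sgydb bpqys yccg oakwl jtit tzp lcs
Hunk 2: at line 4 remove [zutbh] add [ldzfa] -> 12 lines: nitqt tqd ygs gbyur ldzfa sgydb bpqys yccg oakwl jtit tzp lcs
Hunk 3: at line 3 remove [ldzfa,sgydb] add [oitc] -> 11 lines: nitqt tqd ygs gbyur oitc bpqys yccg oakwl jtit tzp lcs
Hunk 4: at line 5 remove [bpqys,yccg] add [cqnv] -> 10 lines: nitqt tqd ygs gbyur oitc cqnv oakwl jtit tzp lcs
Hunk 5: at line 2 remove [ygs,gbyur] add [wmlgn] -> 9 lines: nitqt tqd wmlgn oitc cqnv oakwl jtit tzp lcs
Hunk 6: at line 2 remove [wmlgn,oitc,cqnv] add [hrdx,ktypf,woroo] -> 9 lines: nitqt tqd hrdx ktypf woroo oakwl jtit tzp lcs
Hunk 7: at line 4 remove [woroo,oakwl,jtit] add [xkdid,ykts] -> 8 lines: nitqt tqd hrdx ktypf xkdid ykts tzp lcs
Final line 3: hrdx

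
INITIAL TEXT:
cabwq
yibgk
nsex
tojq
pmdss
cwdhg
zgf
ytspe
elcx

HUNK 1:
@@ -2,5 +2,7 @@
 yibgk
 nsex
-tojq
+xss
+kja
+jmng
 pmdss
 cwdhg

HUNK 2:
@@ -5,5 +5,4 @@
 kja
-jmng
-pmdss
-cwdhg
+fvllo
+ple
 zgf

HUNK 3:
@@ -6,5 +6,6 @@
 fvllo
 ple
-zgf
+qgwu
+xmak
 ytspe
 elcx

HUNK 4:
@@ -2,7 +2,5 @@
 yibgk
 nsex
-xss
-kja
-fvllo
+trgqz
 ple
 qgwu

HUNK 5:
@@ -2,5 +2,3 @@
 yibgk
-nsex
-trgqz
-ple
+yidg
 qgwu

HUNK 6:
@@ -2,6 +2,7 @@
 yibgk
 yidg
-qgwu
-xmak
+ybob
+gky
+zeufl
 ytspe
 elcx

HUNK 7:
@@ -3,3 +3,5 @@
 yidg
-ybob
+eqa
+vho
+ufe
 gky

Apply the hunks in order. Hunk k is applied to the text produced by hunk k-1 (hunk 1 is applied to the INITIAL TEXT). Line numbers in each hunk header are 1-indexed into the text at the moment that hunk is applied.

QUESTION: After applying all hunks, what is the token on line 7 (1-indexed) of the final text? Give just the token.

Hunk 1: at line 2 remove [tojq] add [xss,kja,jmng] -> 11 lines: cabwq yibgk nsex xss kja jmng pmdss cwdhg zgf ytspe elcx
Hunk 2: at line 5 remove [jmng,pmdss,cwdhg] add [fvllo,ple] -> 10 lines: cabwq yibgk nsex xss kja fvllo ple zgf ytspe elcx
Hunk 3: at line 6 remove [zgf] add [qgwu,xmak] -> 11 lines: cabwq yibgk nsex xss kja fvllo ple qgwu xmak ytspe elcx
Hunk 4: at line 2 remove [xss,kja,fvllo] add [trgqz] -> 9 lines: cabwq yibgk nsex trgqz ple qgwu xmak ytspe elcx
Hunk 5: at line 2 remove [nsex,trgqz,ple] add [yidg] -> 7 lines: cabwq yibgk yidg qgwu xmak ytspe elcx
Hunk 6: at line 2 remove [qgwu,xmak] add [ybob,gky,zeufl] -> 8 lines: cabwq yibgk yidg ybob gky zeufl ytspe elcx
Hunk 7: at line 3 remove [ybob] add [eqa,vho,ufe] -> 10 lines: cabwq yibgk yidg eqa vho ufe gky zeufl ytspe elcx
Final line 7: gky

Answer: gky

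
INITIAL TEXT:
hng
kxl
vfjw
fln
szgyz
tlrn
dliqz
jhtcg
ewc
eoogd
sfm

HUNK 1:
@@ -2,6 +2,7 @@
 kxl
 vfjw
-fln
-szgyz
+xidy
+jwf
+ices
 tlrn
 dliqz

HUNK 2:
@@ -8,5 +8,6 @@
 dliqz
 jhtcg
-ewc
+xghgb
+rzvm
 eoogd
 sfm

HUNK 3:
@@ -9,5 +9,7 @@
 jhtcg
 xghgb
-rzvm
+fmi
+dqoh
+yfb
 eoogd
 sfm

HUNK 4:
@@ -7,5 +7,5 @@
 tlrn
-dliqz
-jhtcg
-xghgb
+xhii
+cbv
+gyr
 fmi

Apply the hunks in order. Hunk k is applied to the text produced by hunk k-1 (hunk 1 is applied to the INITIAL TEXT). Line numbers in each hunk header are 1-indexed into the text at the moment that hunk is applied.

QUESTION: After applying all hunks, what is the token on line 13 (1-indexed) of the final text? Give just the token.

Answer: yfb

Derivation:
Hunk 1: at line 2 remove [fln,szgyz] add [xidy,jwf,ices] -> 12 lines: hng kxl vfjw xidy jwf ices tlrn dliqz jhtcg ewc eoogd sfm
Hunk 2: at line 8 remove [ewc] add [xghgb,rzvm] -> 13 lines: hng kxl vfjw xidy jwf ices tlrn dliqz jhtcg xghgb rzvm eoogd sfm
Hunk 3: at line 9 remove [rzvm] add [fmi,dqoh,yfb] -> 15 lines: hng kxl vfjw xidy jwf ices tlrn dliqz jhtcg xghgb fmi dqoh yfb eoogd sfm
Hunk 4: at line 7 remove [dliqz,jhtcg,xghgb] add [xhii,cbv,gyr] -> 15 lines: hng kxl vfjw xidy jwf ices tlrn xhii cbv gyr fmi dqoh yfb eoogd sfm
Final line 13: yfb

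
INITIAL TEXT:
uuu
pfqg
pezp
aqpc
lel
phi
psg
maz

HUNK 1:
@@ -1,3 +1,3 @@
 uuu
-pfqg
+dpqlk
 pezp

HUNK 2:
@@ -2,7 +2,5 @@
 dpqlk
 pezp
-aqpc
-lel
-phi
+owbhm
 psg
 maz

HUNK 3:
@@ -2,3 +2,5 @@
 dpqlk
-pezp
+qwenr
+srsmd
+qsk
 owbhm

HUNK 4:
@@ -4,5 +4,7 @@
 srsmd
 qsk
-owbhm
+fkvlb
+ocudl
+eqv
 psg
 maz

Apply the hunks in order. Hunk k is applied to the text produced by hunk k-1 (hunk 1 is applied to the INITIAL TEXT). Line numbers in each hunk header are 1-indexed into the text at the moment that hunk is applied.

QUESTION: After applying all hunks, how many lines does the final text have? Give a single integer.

Hunk 1: at line 1 remove [pfqg] add [dpqlk] -> 8 lines: uuu dpqlk pezp aqpc lel phi psg maz
Hunk 2: at line 2 remove [aqpc,lel,phi] add [owbhm] -> 6 lines: uuu dpqlk pezp owbhm psg maz
Hunk 3: at line 2 remove [pezp] add [qwenr,srsmd,qsk] -> 8 lines: uuu dpqlk qwenr srsmd qsk owbhm psg maz
Hunk 4: at line 4 remove [owbhm] add [fkvlb,ocudl,eqv] -> 10 lines: uuu dpqlk qwenr srsmd qsk fkvlb ocudl eqv psg maz
Final line count: 10

Answer: 10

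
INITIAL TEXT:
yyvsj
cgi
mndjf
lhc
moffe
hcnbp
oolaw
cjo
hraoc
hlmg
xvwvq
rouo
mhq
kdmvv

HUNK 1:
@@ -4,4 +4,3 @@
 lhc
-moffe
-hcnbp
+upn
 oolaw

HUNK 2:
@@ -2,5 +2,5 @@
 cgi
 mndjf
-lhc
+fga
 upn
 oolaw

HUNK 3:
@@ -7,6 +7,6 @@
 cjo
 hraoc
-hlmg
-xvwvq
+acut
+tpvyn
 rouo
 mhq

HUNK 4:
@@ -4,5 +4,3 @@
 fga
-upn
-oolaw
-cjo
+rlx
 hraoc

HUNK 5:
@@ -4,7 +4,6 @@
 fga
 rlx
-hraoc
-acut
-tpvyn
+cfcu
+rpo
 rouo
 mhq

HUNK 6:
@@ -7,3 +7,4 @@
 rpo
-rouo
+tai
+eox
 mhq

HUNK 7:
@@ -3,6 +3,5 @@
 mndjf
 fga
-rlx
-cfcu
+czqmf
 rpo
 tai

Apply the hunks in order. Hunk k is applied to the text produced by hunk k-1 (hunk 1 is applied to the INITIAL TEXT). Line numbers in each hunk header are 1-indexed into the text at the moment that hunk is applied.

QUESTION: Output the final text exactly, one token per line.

Hunk 1: at line 4 remove [moffe,hcnbp] add [upn] -> 13 lines: yyvsj cgi mndjf lhc upn oolaw cjo hraoc hlmg xvwvq rouo mhq kdmvv
Hunk 2: at line 2 remove [lhc] add [fga] -> 13 lines: yyvsj cgi mndjf fga upn oolaw cjo hraoc hlmg xvwvq rouo mhq kdmvv
Hunk 3: at line 7 remove [hlmg,xvwvq] add [acut,tpvyn] -> 13 lines: yyvsj cgi mndjf fga upn oolaw cjo hraoc acut tpvyn rouo mhq kdmvv
Hunk 4: at line 4 remove [upn,oolaw,cjo] add [rlx] -> 11 lines: yyvsj cgi mndjf fga rlx hraoc acut tpvyn rouo mhq kdmvv
Hunk 5: at line 4 remove [hraoc,acut,tpvyn] add [cfcu,rpo] -> 10 lines: yyvsj cgi mndjf fga rlx cfcu rpo rouo mhq kdmvv
Hunk 6: at line 7 remove [rouo] add [tai,eox] -> 11 lines: yyvsj cgi mndjf fga rlx cfcu rpo tai eox mhq kdmvv
Hunk 7: at line 3 remove [rlx,cfcu] add [czqmf] -> 10 lines: yyvsj cgi mndjf fga czqmf rpo tai eox mhq kdmvv

Answer: yyvsj
cgi
mndjf
fga
czqmf
rpo
tai
eox
mhq
kdmvv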